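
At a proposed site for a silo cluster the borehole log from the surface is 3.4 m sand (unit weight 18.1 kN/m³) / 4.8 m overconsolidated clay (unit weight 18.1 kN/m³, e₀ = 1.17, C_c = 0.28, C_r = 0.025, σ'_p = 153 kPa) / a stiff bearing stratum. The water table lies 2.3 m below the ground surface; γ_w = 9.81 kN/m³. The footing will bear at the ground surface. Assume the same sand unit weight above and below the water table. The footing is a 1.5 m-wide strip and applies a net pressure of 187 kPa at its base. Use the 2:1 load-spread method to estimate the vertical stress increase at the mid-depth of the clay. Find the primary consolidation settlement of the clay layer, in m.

S_c ≈ 0.0104 m

Mid-depth of clay below the ground surface: z = 3.4 + 4.8/2 = 5.8 m.
Total vertical stress at mid-clay: σ_v = 18.1×3.4 + 18.1×2.4 = 104.98 kPa.
Pore pressure: u = 9.81×(5.8 − 2.3) = 34.335 kPa.
Initial effective stress: σ'_0 = σ_v − u = 104.98 − 34.335 = 70.645 kPa.
Stress increase at mid-clay by the 2:1 spreading method:
Δσ = qB/(B+z) = 187×1.5/(1.5+5.8) = 38.425 kPa
Final effective stress: σ'_f = 70.645 + 38.425 = 109.07 kPa.
σ'_f = 109.07 ≤ σ'_p = 153 kPa, so the clay remains overconsolidated and only the recompression index applies:
S_c = C_r·H/(1+e₀)·log₁₀(σ'_f/σ'_0) = 0.025×4.8/2.17×log₁₀(109.07/70.645)
    = 0.0553 × 0.18862 = 0.01043 m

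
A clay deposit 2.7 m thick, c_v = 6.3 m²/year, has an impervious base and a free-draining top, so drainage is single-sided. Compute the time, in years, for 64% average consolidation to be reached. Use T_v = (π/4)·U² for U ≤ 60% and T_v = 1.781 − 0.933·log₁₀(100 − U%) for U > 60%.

Drainage path length: H_d = H = 2.7 m (single drainage).
U > 60%: T_v = 1.781 − 0.933·log₁₀(100 − 64) = 0.32897.
t = T_v·H_d²/c_v = 0.32897×2.7²/6.3 = 0.3807 years.

t ≈ 0.381 years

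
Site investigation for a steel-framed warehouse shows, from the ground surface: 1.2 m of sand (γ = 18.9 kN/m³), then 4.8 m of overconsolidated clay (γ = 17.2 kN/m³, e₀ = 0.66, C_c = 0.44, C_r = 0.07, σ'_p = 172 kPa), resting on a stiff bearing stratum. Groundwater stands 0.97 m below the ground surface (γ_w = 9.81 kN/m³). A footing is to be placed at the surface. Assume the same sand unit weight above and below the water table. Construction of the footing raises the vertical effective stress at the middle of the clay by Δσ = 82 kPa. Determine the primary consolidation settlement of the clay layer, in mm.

S_c ≈ 101 mm

Mid-depth of clay below the ground surface: z = 1.2 + 4.8/2 = 3.6 m.
Total vertical stress at mid-clay: σ_v = 18.9×1.2 + 17.2×2.4 = 63.96 kPa.
Pore pressure: u = 9.81×(3.6 − 0.97) = 25.8 kPa.
Initial effective stress: σ'_0 = σ_v − u = 63.96 − 25.8 = 38.16 kPa.
Final effective stress: σ'_f = 38.16 + 82 = 120.16 kPa.
σ'_f = 120.16 ≤ σ'_p = 172 kPa, so the clay remains overconsolidated and only the recompression index applies:
S_c = C_r·H/(1+e₀)·log₁₀(σ'_f/σ'_0) = 0.07×4.8/1.66×log₁₀(120.16/38.16)
    = 0.20241 × 0.49815 = 0.1008 m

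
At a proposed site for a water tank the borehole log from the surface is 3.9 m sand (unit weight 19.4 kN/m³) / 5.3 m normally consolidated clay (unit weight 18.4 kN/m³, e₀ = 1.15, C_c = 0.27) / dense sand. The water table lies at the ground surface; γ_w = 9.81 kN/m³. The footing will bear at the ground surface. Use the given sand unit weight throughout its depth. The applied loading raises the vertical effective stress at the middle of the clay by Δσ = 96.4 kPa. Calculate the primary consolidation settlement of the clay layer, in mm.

Mid-depth of clay below the ground surface: z = 3.9 + 5.3/2 = 6.55 m.
Total vertical stress at mid-clay: σ_v = 19.4×3.9 + 18.4×2.65 = 124.42 kPa.
Pore pressure: u = 9.81×(6.55 − 0) = 64.255 kPa.
Initial effective stress: σ'_0 = σ_v − u = 124.42 − 64.255 = 60.165 kPa.
Final effective stress: σ'_f = σ'_0 + Δσ = 60.165 + 96.4 = 156.56 kPa.
Normally consolidated clay, so the full stress increment lies on the virgin compression line:
S_c = C_c·H/(1+e₀)·log₁₀(σ'_f/σ'_0) = 0.27×5.3/(1+1.15)×log₁₀(156.56/60.165)
    = 0.66558 × 0.41534 = 0.2764 m

S_c ≈ 276 mm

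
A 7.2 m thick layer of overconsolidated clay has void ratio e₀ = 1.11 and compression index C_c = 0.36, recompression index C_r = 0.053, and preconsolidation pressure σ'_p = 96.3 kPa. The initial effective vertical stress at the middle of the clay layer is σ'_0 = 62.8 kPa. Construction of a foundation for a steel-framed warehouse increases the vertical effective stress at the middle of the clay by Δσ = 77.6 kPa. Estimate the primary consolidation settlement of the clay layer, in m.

Final effective stress: σ'_f = 62.8 + 77.6 = 140.4 kPa.
σ'_f = 140.4 > σ'_p = 96.3 kPa, so the stress path crosses the preconsolidation pressure — recompression up to σ'_p, then virgin compression beyond:
S_c = H/(1+e₀)·[C_r·log₁₀(σ'_p/σ'_0) + C_c·log₁₀(σ'_f/σ'_p)]
    = 7.2/2.11 × [0.053×log₁₀(96.3/62.8) + 0.36×log₁₀(140.4/96.3)]
    = 3.4123 × [0.0098403 + 0.058947] = 0.2347 m

S_c ≈ 0.235 m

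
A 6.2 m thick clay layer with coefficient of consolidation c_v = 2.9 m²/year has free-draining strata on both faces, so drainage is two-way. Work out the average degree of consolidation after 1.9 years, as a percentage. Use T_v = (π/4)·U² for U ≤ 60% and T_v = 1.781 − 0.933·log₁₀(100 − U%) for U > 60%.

U ≈ 80.3 %

Drainage path length: H_d = H/2 = 3.1 m (double drainage).
T_v = c_v·t/H_d² = 2.9×1.9/3.1² = 0.57336.
T_v = 0.57336 corresponds to the U > 60% branch:
U = 1 − 10^((1.781 − T_v)/0.933)/100 = 0.803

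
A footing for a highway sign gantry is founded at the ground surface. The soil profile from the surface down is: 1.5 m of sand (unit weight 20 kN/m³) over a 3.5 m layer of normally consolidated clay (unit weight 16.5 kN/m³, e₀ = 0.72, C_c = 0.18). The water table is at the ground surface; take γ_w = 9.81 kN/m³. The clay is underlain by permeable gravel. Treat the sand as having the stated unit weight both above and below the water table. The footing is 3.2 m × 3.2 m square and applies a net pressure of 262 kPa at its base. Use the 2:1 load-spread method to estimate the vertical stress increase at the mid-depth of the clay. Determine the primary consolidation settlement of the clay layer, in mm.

S_c ≈ 194 mm

Mid-depth of clay below the ground surface: z = 1.5 + 3.5/2 = 3.25 m.
Total vertical stress at mid-clay: σ_v = 20×1.5 + 16.5×1.75 = 58.875 kPa.
Pore pressure: u = 9.81×(3.25 − 0) = 31.883 kPa.
Initial effective stress: σ'_0 = σ_v − u = 58.875 − 31.883 = 26.992 kPa.
Stress increase at mid-clay by the 2:1 spreading method:
Δσ = qBL/((B+z)(L+z)) = 262×3.2×3.2/((3.2+3.25)(3.2+3.25)) = 64.488 kPa
Final effective stress: σ'_f = σ'_0 + Δσ = 26.992 + 64.488 = 91.48 kPa.
Normally consolidated clay, so the full stress increment lies on the virgin compression line:
S_c = C_c·H/(1+e₀)·log₁₀(σ'_f/σ'_0) = 0.18×3.5/(1+0.72)×log₁₀(91.48/26.992)
    = 0.36628 × 0.53009 = 0.1942 m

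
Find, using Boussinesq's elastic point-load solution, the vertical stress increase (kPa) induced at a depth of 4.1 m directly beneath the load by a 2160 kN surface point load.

Δσ_z ≈ 61.4 kPa

Boussinesq vertical stress below a point load on an elastic half-space:
Δσ_z = 3P/(2πz²) · [1 + (r/z)²]^(−5/2)
r/z = 0/4.1 = 0; [1+(r/z)²]^(−5/2) = 1.
Δσ_z = 3×2160/(2π×4.1²) × 1 = 61.352 × 1 = 61.35 kPa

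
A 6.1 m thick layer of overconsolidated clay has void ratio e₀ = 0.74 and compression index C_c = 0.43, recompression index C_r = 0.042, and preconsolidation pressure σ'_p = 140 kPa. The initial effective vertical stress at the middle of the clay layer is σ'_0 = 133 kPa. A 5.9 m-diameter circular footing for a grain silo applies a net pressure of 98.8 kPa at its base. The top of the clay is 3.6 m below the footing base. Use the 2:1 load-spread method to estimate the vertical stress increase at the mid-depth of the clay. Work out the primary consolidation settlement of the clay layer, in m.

Mid-depth of clay below the footing base: z = 3.6 + 6.1/2 = 6.65 m.
Stress increase at mid-clay by the 2:1 spreading method:
Δσ ≈ qD²/(D+z)² = 98.8×5.9²/(5.9+6.65)² = 21.836 kPa
Final effective stress: σ'_f = 133 + 21.836 = 154.84 kPa.
σ'_f = 154.84 > σ'_p = 140 kPa, so the stress path crosses the preconsolidation pressure — recompression up to σ'_p, then virgin compression beyond:
S_c = H/(1+e₀)·[C_r·log₁₀(σ'_p/σ'_0) + C_c·log₁₀(σ'_f/σ'_p)]
    = 6.1/1.74 × [0.042×log₁₀(140/133) + 0.43×log₁₀(154.84/140)]
    = 3.5057 × [0.00093561 + 0.018815] = 0.06924 m

S_c ≈ 0.0692 m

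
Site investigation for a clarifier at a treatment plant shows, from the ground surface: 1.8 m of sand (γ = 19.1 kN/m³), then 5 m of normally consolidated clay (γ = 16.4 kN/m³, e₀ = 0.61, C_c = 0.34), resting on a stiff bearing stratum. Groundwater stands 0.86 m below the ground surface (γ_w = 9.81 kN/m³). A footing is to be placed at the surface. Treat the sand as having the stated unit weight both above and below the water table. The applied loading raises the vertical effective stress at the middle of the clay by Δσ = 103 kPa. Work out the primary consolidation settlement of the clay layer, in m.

Mid-depth of clay below the ground surface: z = 1.8 + 5/2 = 4.3 m.
Total vertical stress at mid-clay: σ_v = 19.1×1.8 + 16.4×2.5 = 75.38 kPa.
Pore pressure: u = 9.81×(4.3 − 0.86) = 33.746 kPa.
Initial effective stress: σ'_0 = σ_v − u = 75.38 − 33.746 = 41.634 kPa.
Final effective stress: σ'_f = σ'_0 + Δσ = 41.634 + 103 = 144.63 kPa.
Normally consolidated clay, so the full stress increment lies on the virgin compression line:
S_c = C_c·H/(1+e₀)·log₁₀(σ'_f/σ'_0) = 0.34×5/(1+0.61)×log₁₀(144.63/41.634)
    = 1.0559 × 0.54081 = 0.571 m

S_c ≈ 0.571 m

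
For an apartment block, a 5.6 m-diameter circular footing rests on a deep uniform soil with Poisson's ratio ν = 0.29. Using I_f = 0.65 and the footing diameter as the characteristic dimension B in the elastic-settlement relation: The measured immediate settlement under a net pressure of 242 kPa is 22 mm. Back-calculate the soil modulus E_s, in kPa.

E_s ≈ 36700 kPa

S_e = q·B·(1−ν²)/E_s · I_f  ⇒  E_s = q·B·(1−ν²)·I_f / S_e.
E_s = 242 × 5.6 × 0.9159 × 0.65 / 0.022 = 36670 kPa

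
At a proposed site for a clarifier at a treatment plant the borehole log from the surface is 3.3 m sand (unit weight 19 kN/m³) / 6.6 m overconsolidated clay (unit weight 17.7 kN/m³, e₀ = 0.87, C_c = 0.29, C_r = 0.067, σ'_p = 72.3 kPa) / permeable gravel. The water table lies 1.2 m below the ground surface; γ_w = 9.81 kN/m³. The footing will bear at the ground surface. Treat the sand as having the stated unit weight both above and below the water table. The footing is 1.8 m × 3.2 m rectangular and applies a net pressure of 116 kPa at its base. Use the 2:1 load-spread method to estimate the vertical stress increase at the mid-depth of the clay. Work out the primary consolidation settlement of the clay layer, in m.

S_c ≈ 0.0298 m

Mid-depth of clay below the ground surface: z = 3.3 + 6.6/2 = 6.6 m.
Total vertical stress at mid-clay: σ_v = 19×3.3 + 17.7×3.3 = 121.11 kPa.
Pore pressure: u = 9.81×(6.6 − 1.2) = 52.974 kPa.
Initial effective stress: σ'_0 = σ_v − u = 121.11 − 52.974 = 68.136 kPa.
Stress increase at mid-clay by the 2:1 spreading method:
Δσ = qBL/((B+z)(L+z)) = 116×1.8×3.2/((1.8+6.6)(3.2+6.6)) = 8.1166 kPa
Final effective stress: σ'_f = 68.136 + 8.1166 = 76.253 kPa.
σ'_f = 76.253 > σ'_p = 72.3 kPa, so the stress path crosses the preconsolidation pressure — recompression up to σ'_p, then virgin compression beyond:
S_c = H/(1+e₀)·[C_r·log₁₀(σ'_p/σ'_0) + C_c·log₁₀(σ'_f/σ'_p)]
    = 6.6/1.87 × [0.067×log₁₀(72.3/68.136) + 0.29×log₁₀(76.253/72.3)]
    = 3.5294 × [0.001726 + 0.0067044] = 0.02975 m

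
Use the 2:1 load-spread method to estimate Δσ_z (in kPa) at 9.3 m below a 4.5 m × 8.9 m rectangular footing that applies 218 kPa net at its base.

Δσ_z ≈ 34.8 kPa

By the 2:1 method the load spreads at 1 horizontal : 2 vertical, so at depth z the loaded area has grown by z in each plan dimension:
Δσ = qBL/((B+z)(L+z)) = 218×4.5×8.9/((4.5+9.3)(8.9+9.3)) = 34.762 kPa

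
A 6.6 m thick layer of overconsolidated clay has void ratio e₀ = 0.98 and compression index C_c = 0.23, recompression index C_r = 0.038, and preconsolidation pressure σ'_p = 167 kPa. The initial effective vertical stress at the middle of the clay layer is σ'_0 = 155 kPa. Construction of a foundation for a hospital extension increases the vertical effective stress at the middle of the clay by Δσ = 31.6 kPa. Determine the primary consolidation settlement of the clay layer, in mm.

S_c ≈ 41.1 mm

Final effective stress: σ'_f = 155 + 31.6 = 186.6 kPa.
σ'_f = 186.6 > σ'_p = 167 kPa, so the stress path crosses the preconsolidation pressure — recompression up to σ'_p, then virgin compression beyond:
S_c = H/(1+e₀)·[C_r·log₁₀(σ'_p/σ'_0) + C_c·log₁₀(σ'_f/σ'_p)]
    = 6.6/1.98 × [0.038×log₁₀(167/155) + 0.23×log₁₀(186.6/167)]
    = 3.3333 × [0.0012306 + 0.011085] = 0.04105 m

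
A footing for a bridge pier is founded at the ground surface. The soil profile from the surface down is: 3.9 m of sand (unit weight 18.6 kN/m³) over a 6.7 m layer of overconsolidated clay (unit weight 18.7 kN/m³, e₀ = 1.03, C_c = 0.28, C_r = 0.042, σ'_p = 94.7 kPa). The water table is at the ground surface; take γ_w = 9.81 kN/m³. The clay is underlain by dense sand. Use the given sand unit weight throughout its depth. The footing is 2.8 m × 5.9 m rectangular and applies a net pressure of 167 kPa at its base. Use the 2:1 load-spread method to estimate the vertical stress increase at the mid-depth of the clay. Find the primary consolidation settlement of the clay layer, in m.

S_c ≈ 0.017 m

Mid-depth of clay below the ground surface: z = 3.9 + 6.7/2 = 7.25 m.
Total vertical stress at mid-clay: σ_v = 18.6×3.9 + 18.7×3.35 = 135.19 kPa.
Pore pressure: u = 9.81×(7.25 − 0) = 71.123 kPa.
Initial effective stress: σ'_0 = σ_v − u = 135.19 − 71.123 = 64.067 kPa.
Stress increase at mid-clay by the 2:1 spreading method:
Δσ = qBL/((B+z)(L+z)) = 167×2.8×5.9/((2.8+7.25)(5.9+7.25)) = 20.875 kPa
Final effective stress: σ'_f = 64.067 + 20.875 = 84.942 kPa.
σ'_f = 84.942 ≤ σ'_p = 94.7 kPa, so the clay remains overconsolidated and only the recompression index applies:
S_c = C_r·H/(1+e₀)·log₁₀(σ'_f/σ'_0) = 0.042×6.7/2.03×log₁₀(84.942/64.067)
    = 0.13862 × 0.12249 = 0.01698 m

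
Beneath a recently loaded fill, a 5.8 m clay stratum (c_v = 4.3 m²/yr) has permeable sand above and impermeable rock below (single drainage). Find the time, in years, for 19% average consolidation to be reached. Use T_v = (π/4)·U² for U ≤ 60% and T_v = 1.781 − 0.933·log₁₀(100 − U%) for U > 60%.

Drainage path length: H_d = H = 5.8 m (single drainage).
U ≤ 60%: T_v = (π/4)·U² = (π/4)×0.19² = 0.028353.
t = T_v·H_d²/c_v = 0.028353×5.8²/4.3 = 0.2218 years.

t ≈ 0.222 years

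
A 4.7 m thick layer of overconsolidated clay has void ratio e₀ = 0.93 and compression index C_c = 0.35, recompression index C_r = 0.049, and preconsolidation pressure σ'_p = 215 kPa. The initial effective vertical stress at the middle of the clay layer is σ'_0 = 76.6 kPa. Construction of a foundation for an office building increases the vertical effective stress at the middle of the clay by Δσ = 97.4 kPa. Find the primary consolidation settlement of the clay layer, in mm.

Final effective stress: σ'_f = 76.6 + 97.4 = 174 kPa.
σ'_f = 174 ≤ σ'_p = 215 kPa, so the clay remains overconsolidated and only the recompression index applies:
S_c = C_r·H/(1+e₀)·log₁₀(σ'_f/σ'_0) = 0.049×4.7/1.93×log₁₀(174/76.6)
    = 0.11932 × 0.35632 = 0.04252 m

S_c ≈ 42.5 mm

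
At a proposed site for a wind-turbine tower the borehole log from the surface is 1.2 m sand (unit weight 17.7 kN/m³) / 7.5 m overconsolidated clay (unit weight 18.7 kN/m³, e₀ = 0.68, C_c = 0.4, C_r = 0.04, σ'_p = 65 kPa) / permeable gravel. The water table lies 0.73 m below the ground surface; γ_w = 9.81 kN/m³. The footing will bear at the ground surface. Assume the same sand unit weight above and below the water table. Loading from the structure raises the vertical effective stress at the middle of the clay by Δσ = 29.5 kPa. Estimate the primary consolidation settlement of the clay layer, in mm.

Mid-depth of clay below the ground surface: z = 1.2 + 7.5/2 = 4.95 m.
Total vertical stress at mid-clay: σ_v = 17.7×1.2 + 18.7×3.75 = 91.365 kPa.
Pore pressure: u = 9.81×(4.95 − 0.73) = 41.398 kPa.
Initial effective stress: σ'_0 = σ_v − u = 91.365 − 41.398 = 49.967 kPa.
Final effective stress: σ'_f = 49.967 + 29.5 = 79.467 kPa.
σ'_f = 79.467 > σ'_p = 65 kPa, so the stress path crosses the preconsolidation pressure — recompression up to σ'_p, then virgin compression beyond:
S_c = H/(1+e₀)·[C_r·log₁₀(σ'_p/σ'_0) + C_c·log₁₀(σ'_f/σ'_p)]
    = 7.5/1.68 × [0.04×log₁₀(65/49.967) + 0.4×log₁₀(79.467/65)]
    = 4.4643 × [0.0045692 + 0.034909] = 0.1762 m

S_c ≈ 176 mm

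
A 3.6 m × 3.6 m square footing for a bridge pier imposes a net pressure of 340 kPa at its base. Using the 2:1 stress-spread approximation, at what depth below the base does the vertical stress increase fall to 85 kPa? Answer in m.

2:1 spreading — at depth z the loaded area has grown by z in each plan dimension:
qB²/(B+z)² = Δσ_z ⇒ z = B(√(q/Δσ_z) − 1) = 3.6×(√(340/85) − 1) = 3.6 m

z ≈ 3.6 m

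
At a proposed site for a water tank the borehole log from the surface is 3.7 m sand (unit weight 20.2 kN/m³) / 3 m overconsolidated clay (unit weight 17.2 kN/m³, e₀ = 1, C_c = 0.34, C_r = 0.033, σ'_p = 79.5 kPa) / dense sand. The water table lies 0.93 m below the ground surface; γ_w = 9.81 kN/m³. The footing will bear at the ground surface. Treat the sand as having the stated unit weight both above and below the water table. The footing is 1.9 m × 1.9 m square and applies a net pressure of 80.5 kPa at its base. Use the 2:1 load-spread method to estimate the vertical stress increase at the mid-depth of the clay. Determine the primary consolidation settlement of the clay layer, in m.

Mid-depth of clay below the ground surface: z = 3.7 + 3/2 = 5.2 m.
Total vertical stress at mid-clay: σ_v = 20.2×3.7 + 17.2×1.5 = 100.54 kPa.
Pore pressure: u = 9.81×(5.2 − 0.93) = 41.889 kPa.
Initial effective stress: σ'_0 = σ_v − u = 100.54 − 41.889 = 58.651 kPa.
Stress increase at mid-clay by the 2:1 spreading method:
Δσ = qBL/((B+z)(L+z)) = 80.5×1.9×1.9/((1.9+5.2)(1.9+5.2)) = 5.7648 kPa
Final effective stress: σ'_f = 58.651 + 5.7648 = 64.416 kPa.
σ'_f = 64.416 ≤ σ'_p = 79.5 kPa, so the clay remains overconsolidated and only the recompression index applies:
S_c = C_r·H/(1+e₀)·log₁₀(σ'_f/σ'_0) = 0.033×3/2×log₁₀(64.416/58.651)
    = 0.0495 × 0.040718 = 0.002016 m

S_c ≈ 0.00202 m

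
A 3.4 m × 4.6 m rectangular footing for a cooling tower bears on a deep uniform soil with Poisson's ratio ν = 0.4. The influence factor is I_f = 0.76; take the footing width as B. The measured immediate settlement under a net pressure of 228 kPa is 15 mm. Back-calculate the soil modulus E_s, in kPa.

E_s ≈ 33000 kPa

S_e = q·B·(1−ν²)/E_s · I_f  ⇒  E_s = q·B·(1−ν²)·I_f / S_e.
E_s = 228 × 3.4 × 0.84 × 0.76 / 0.015 = 32990 kPa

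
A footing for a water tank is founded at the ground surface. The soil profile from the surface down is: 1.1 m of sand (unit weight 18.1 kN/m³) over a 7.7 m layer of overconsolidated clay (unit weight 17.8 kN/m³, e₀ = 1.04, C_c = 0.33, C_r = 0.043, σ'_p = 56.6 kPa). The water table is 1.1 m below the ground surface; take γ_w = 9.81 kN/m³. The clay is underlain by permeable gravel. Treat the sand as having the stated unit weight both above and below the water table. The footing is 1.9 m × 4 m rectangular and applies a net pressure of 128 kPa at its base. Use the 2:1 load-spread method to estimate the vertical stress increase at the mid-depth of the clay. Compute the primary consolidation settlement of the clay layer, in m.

S_c ≈ 0.0953 m

Mid-depth of clay below the ground surface: z = 1.1 + 7.7/2 = 4.95 m.
Total vertical stress at mid-clay: σ_v = 18.1×1.1 + 17.8×3.85 = 88.44 kPa.
Pore pressure: u = 9.81×(4.95 − 1.1) = 37.769 kPa.
Initial effective stress: σ'_0 = σ_v − u = 88.44 − 37.769 = 50.671 kPa.
Stress increase at mid-clay by the 2:1 spreading method:
Δσ = qBL/((B+z)(L+z)) = 128×1.9×4/((1.9+4.95)(4+4.95)) = 15.868 kPa
Final effective stress: σ'_f = 50.671 + 15.868 = 66.539 kPa.
σ'_f = 66.539 > σ'_p = 56.6 kPa, so the stress path crosses the preconsolidation pressure — recompression up to σ'_p, then virgin compression beyond:
S_c = H/(1+e₀)·[C_r·log₁₀(σ'_p/σ'_0) + C_c·log₁₀(σ'_f/σ'_p)]
    = 7.7/2.04 × [0.043×log₁₀(56.6/50.671) + 0.33×log₁₀(66.539/56.6)]
    = 3.7745 × [0.0020664 + 0.023186] = 0.09532 m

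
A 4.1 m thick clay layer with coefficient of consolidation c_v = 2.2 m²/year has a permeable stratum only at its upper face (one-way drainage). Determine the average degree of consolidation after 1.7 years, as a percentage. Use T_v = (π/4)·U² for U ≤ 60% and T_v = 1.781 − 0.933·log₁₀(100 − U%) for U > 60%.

U ≈ 53.2 %

Drainage path length: H_d = H = 4.1 m (single drainage).
T_v = c_v·t/H_d² = 2.2×1.7/4.1² = 0.22249.
T_v = 0.22249 corresponds to the U ≤ 60% branch:
U = √(4T_v/π) = 0.5322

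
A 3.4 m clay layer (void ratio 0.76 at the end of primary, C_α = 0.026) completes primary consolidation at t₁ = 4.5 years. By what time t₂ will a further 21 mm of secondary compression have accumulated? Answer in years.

t₂ ≈ 11.8 years

S_s = C_α·H/(1+e_p)·log₁₀(t₂/t₁) ⇒ log₁₀(t₂/t₁) = S_s·(1+e_p)/(C_α·H).
log₁₀(t₂/t₁) = 0.021 × (1+0.76) / (0.026×3.4) = 0.4181
t₂ = t₁ × 10^0.4181 = 4.5 × 2.619 = 11.78 years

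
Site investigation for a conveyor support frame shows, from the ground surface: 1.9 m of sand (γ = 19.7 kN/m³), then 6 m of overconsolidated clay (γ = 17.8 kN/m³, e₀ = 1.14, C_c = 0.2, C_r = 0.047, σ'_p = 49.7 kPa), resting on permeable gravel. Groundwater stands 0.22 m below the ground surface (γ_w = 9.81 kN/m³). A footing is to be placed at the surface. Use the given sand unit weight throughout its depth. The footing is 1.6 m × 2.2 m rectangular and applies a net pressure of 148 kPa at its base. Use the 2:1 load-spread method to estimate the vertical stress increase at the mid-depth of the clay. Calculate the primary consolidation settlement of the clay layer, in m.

S_c ≈ 0.0358 m

Mid-depth of clay below the ground surface: z = 1.9 + 6/2 = 4.9 m.
Total vertical stress at mid-clay: σ_v = 19.7×1.9 + 17.8×3 = 90.83 kPa.
Pore pressure: u = 9.81×(4.9 − 0.22) = 45.911 kPa.
Initial effective stress: σ'_0 = σ_v − u = 90.83 − 45.911 = 44.919 kPa.
Stress increase at mid-clay by the 2:1 spreading method:
Δσ = qBL/((B+z)(L+z)) = 148×1.6×2.2/((1.6+4.9)(2.2+4.9)) = 11.288 kPa
Final effective stress: σ'_f = 44.919 + 11.288 = 56.207 kPa.
σ'_f = 56.207 > σ'_p = 49.7 kPa, so the stress path crosses the preconsolidation pressure — recompression up to σ'_p, then virgin compression beyond:
S_c = H/(1+e₀)·[C_r·log₁₀(σ'_p/σ'_0) + C_c·log₁₀(σ'_f/σ'_p)]
    = 6/2.14 × [0.047×log₁₀(49.7/44.919) + 0.2×log₁₀(56.207/49.7)]
    = 2.8037 × [0.0020645 + 0.010687] = 0.03575 m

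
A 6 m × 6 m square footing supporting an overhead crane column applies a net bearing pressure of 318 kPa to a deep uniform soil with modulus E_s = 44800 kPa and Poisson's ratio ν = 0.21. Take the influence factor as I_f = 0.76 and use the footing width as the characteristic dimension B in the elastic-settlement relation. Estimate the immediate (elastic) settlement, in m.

Immediate (elastic) settlement: S_e = q·B·(1−ν²)/E_s · I_f.
S_e = 318 × 6 × (1 − 0.21²) / 44800 × 0.76
    = 318 × 6 × 0.9559 / 44800 × 0.76
    = 0.03094 m

S_e ≈ 0.0309 m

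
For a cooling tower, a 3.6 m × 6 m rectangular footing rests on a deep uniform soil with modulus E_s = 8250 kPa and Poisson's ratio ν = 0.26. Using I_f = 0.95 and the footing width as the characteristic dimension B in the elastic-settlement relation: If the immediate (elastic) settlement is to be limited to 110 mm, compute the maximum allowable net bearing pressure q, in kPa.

S_e = q·B·(1−ν²)/E_s · I_f  ⇒  q = S_e·E_s / (B·(1−ν²)·I_f).
q = 0.11 × 8250 / (3.6 × 0.9324 × 0.95) = 284.6 kPa

q ≈ 285 kPa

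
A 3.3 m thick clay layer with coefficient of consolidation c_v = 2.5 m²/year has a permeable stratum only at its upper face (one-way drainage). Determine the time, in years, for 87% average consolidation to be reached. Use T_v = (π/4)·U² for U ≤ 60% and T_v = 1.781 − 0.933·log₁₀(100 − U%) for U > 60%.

Drainage path length: H_d = H = 3.3 m (single drainage).
U > 60%: T_v = 1.781 − 0.933·log₁₀(100 − 87) = 0.74169.
t = T_v·H_d²/c_v = 0.74169×3.3²/2.5 = 3.231 years.

t ≈ 3.23 years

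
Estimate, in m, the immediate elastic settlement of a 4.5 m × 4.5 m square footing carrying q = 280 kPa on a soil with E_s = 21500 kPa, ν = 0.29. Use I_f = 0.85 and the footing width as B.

Immediate (elastic) settlement: S_e = q·B·(1−ν²)/E_s · I_f.
S_e = 280 × 4.5 × (1 − 0.29²) / 21500 × 0.85
    = 280 × 4.5 × 0.9159 / 21500 × 0.85
    = 0.04562 m

S_e ≈ 0.0456 m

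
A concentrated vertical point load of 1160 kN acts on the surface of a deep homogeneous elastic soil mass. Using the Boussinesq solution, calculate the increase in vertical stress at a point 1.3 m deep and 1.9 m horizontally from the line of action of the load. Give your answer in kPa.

Δσ_z ≈ 18.8 kPa

Boussinesq vertical stress below a point load on an elastic half-space:
Δσ_z = 3P/(2πz²) · [1 + (r/z)²]^(−5/2)
r/z = 1.9/1.3 = 1.4615; [1+(r/z)²]^(−5/2) = 0.057415.
Δσ_z = 3×1160/(2π×1.3²) × 0.057415 = 327.73 × 0.057415 = 18.82 kPa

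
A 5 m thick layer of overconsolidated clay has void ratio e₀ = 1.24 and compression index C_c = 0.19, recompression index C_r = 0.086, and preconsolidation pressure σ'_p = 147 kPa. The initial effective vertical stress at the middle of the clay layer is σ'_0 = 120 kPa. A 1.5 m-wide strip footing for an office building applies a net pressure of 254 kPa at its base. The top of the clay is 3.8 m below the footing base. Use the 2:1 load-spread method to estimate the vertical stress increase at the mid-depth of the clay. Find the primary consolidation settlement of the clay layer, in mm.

S_c ≈ 42.4 mm

Mid-depth of clay below the footing base: z = 3.8 + 5/2 = 6.3 m.
Stress increase at mid-clay by the 2:1 spreading method:
Δσ = qB/(B+z) = 254×1.5/(1.5+6.3) = 48.846 kPa
Final effective stress: σ'_f = 120 + 48.846 = 168.85 kPa.
σ'_f = 168.85 > σ'_p = 147 kPa, so the stress path crosses the preconsolidation pressure — recompression up to σ'_p, then virgin compression beyond:
S_c = H/(1+e₀)·[C_r·log₁₀(σ'_p/σ'_0) + C_c·log₁₀(σ'_f/σ'_p)]
    = 5/2.24 × [0.086×log₁₀(147/120) + 0.19×log₁₀(168.85/147)]
    = 2.2321 × [0.0075797 + 0.011435] = 0.04244 m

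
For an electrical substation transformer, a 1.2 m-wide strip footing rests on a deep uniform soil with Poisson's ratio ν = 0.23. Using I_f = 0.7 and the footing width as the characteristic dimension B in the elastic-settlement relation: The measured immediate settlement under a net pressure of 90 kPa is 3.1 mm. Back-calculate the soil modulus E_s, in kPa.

S_e = q·B·(1−ν²)/E_s · I_f  ⇒  E_s = q·B·(1−ν²)·I_f / S_e.
E_s = 90 × 1.2 × 0.9471 × 0.7 / 0.0031 = 23100 kPa

E_s ≈ 23100 kPa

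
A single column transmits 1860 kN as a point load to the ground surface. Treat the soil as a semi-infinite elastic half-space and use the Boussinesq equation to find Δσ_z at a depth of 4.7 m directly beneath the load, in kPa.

Boussinesq vertical stress below a point load on an elastic half-space:
Δσ_z = 3P/(2πz²) · [1 + (r/z)²]^(−5/2)
r/z = 0/4.7 = 0; [1+(r/z)²]^(−5/2) = 1.
Δσ_z = 3×1860/(2π×4.7²) × 1 = 40.203 × 1 = 40.2 kPa

Δσ_z ≈ 40.2 kPa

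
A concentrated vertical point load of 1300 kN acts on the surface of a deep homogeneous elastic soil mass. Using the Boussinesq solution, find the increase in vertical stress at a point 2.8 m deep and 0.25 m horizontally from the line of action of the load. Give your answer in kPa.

Δσ_z ≈ 77.6 kPa

Boussinesq vertical stress below a point load on an elastic half-space:
Δσ_z = 3P/(2πz²) · [1 + (r/z)²]^(−5/2)
r/z = 0.25/2.8 = 0.089286; [1+(r/z)²]^(−5/2) = 0.98034.
Δσ_z = 3×1300/(2π×2.8²) × 0.98034 = 79.171 × 0.98034 = 77.61 kPa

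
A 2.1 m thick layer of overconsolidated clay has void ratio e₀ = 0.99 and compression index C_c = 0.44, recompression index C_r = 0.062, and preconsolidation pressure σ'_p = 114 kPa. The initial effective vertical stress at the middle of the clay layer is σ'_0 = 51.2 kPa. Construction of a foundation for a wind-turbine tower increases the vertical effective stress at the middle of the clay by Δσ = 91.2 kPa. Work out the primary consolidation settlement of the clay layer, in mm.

S_c ≈ 67.6 mm

Final effective stress: σ'_f = 51.2 + 91.2 = 142.4 kPa.
σ'_f = 142.4 > σ'_p = 114 kPa, so the stress path crosses the preconsolidation pressure — recompression up to σ'_p, then virgin compression beyond:
S_c = H/(1+e₀)·[C_r·log₁₀(σ'_p/σ'_0) + C_c·log₁₀(σ'_f/σ'_p)]
    = 2.1/1.99 × [0.062×log₁₀(114/51.2) + 0.44×log₁₀(142.4/114)]
    = 1.0553 × [0.021553 + 0.042506] = 0.0676 m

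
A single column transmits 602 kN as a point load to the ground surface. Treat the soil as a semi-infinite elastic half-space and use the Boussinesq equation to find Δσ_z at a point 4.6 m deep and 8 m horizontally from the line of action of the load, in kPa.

Boussinesq vertical stress below a point load on an elastic half-space:
Δσ_z = 3P/(2πz²) · [1 + (r/z)²]^(−5/2)
r/z = 8/4.6 = 1.7391; [1+(r/z)²]^(−5/2) = 0.030775.
Δσ_z = 3×602/(2π×4.6²) × 0.030775 = 13.584 × 0.030775 = 0.418 kPa

Δσ_z ≈ 0.418 kPa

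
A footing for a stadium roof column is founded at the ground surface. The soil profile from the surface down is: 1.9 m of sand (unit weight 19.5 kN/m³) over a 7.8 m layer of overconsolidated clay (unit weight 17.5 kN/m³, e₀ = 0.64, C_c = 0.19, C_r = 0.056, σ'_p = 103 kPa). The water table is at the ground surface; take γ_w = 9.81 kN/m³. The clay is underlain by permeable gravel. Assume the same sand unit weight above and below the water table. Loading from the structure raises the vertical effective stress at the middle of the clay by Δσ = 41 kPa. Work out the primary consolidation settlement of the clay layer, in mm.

S_c ≈ 71 mm

Mid-depth of clay below the ground surface: z = 1.9 + 7.8/2 = 5.8 m.
Total vertical stress at mid-clay: σ_v = 19.5×1.9 + 17.5×3.9 = 105.3 kPa.
Pore pressure: u = 9.81×(5.8 − 0) = 56.898 kPa.
Initial effective stress: σ'_0 = σ_v − u = 105.3 − 56.898 = 48.402 kPa.
Final effective stress: σ'_f = 48.402 + 41 = 89.402 kPa.
σ'_f = 89.402 ≤ σ'_p = 103 kPa, so the clay remains overconsolidated and only the recompression index applies:
S_c = C_r·H/(1+e₀)·log₁₀(σ'_f/σ'_0) = 0.056×7.8/1.64×log₁₀(89.402/48.402)
    = 0.26634 × 0.26648 = 0.07097 m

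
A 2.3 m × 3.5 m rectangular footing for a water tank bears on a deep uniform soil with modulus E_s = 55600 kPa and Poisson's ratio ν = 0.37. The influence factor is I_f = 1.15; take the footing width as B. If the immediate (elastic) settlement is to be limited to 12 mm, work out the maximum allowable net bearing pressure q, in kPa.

q ≈ 292 kPa

S_e = q·B·(1−ν²)/E_s · I_f  ⇒  q = S_e·E_s / (B·(1−ν²)·I_f).
q = 0.012 × 55600 / (2.3 × 0.8631 × 1.15) = 292.3 kPa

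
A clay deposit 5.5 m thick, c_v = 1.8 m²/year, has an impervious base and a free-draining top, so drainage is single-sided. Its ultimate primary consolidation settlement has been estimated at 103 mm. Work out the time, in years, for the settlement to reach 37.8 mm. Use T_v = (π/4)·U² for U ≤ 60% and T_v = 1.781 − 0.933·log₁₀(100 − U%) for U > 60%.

Drainage path length: H_d = H = 5.5 m (single drainage).
U = S(t)/S_ult = 37.8/103 = 0.367.
U ≤ 60%: T_v = (π/4)·U² = (π/4)×0.36699² = 0.10578.
t = T_v·H_d²/c_v = 0.10578×5.5²/1.8 = 1.778 years.

t ≈ 1.78 years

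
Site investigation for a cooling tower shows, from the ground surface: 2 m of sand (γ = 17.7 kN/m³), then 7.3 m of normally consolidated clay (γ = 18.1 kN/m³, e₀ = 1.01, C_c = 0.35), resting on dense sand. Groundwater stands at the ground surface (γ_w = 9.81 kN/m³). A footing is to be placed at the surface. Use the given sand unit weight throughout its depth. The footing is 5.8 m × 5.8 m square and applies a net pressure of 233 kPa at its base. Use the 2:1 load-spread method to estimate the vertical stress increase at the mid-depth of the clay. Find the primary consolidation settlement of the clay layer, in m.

Mid-depth of clay below the ground surface: z = 2 + 7.3/2 = 5.65 m.
Total vertical stress at mid-clay: σ_v = 17.7×2 + 18.1×3.65 = 101.47 kPa.
Pore pressure: u = 9.81×(5.65 − 0) = 55.427 kPa.
Initial effective stress: σ'_0 = σ_v − u = 101.47 − 55.427 = 46.043 kPa.
Stress increase at mid-clay by the 2:1 spreading method:
Δσ = qBL/((B+z)(L+z)) = 233×5.8×5.8/((5.8+5.65)(5.8+5.65)) = 59.786 kPa
Final effective stress: σ'_f = σ'_0 + Δσ = 46.043 + 59.786 = 105.83 kPa.
Normally consolidated clay, so the full stress increment lies on the virgin compression line:
S_c = C_c·H/(1+e₀)·log₁₀(σ'_f/σ'_0) = 0.35×7.3/(1+1.01)×log₁₀(105.83/46.043)
    = 1.2711 × 0.36145 = 0.4594 m

S_c ≈ 0.459 m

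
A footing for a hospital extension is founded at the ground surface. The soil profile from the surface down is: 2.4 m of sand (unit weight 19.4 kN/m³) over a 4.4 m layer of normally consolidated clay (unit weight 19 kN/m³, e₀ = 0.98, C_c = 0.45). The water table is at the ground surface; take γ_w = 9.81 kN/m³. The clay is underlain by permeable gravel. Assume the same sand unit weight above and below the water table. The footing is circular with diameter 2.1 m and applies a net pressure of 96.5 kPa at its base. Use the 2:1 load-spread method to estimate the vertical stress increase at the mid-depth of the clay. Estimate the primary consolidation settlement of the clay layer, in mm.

Mid-depth of clay below the ground surface: z = 2.4 + 4.4/2 = 4.6 m.
Total vertical stress at mid-clay: σ_v = 19.4×2.4 + 19×2.2 = 88.36 kPa.
Pore pressure: u = 9.81×(4.6 − 0) = 45.126 kPa.
Initial effective stress: σ'_0 = σ_v − u = 88.36 − 45.126 = 43.234 kPa.
Stress increase at mid-clay by the 2:1 spreading method:
Δσ ≈ qD²/(D+z)² = 96.5×2.1²/(2.1+4.6)² = 9.4802 kPa
Final effective stress: σ'_f = σ'_0 + Δσ = 43.234 + 9.4802 = 52.714 kPa.
Normally consolidated clay, so the full stress increment lies on the virgin compression line:
S_c = C_c·H/(1+e₀)·log₁₀(σ'_f/σ'_0) = 0.45×4.4/(1+0.98)×log₁₀(52.714/43.234)
    = 1 × 0.086101 = 0.0861 m

S_c ≈ 86.1 mm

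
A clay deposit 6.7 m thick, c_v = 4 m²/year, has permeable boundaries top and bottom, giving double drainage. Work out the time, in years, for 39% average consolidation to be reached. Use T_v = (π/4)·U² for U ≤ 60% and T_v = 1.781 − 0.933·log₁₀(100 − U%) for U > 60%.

t ≈ 0.335 years

Drainage path length: H_d = H/2 = 3.35 m (double drainage).
U ≤ 60%: T_v = (π/4)·U² = (π/4)×0.39² = 0.11946.
t = T_v·H_d²/c_v = 0.11946×3.35²/4 = 0.3352 years.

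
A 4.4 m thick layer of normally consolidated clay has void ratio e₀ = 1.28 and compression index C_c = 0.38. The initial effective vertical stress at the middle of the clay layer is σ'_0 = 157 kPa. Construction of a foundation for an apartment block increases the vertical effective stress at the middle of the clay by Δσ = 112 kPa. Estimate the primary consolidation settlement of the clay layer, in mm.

Final effective stress: σ'_f = σ'_0 + Δσ = 157 + 112 = 269 kPa.
Normally consolidated clay, so the full stress increment lies on the virgin compression line:
S_c = C_c·H/(1+e₀)·log₁₀(σ'_f/σ'_0) = 0.38×4.4/(1+1.28)×log₁₀(269/157)
    = 0.73333 × 0.23385 = 0.1715 m

S_c ≈ 171 mm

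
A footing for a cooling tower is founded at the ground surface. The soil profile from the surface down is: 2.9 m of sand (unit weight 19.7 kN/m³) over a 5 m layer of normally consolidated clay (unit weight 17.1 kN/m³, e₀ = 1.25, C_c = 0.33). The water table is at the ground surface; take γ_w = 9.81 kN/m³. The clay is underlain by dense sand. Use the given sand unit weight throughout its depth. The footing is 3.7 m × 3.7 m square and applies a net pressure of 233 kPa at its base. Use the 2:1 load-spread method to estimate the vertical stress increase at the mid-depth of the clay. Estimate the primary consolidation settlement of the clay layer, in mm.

S_c ≈ 191 mm

Mid-depth of clay below the ground surface: z = 2.9 + 5/2 = 5.4 m.
Total vertical stress at mid-clay: σ_v = 19.7×2.9 + 17.1×2.5 = 99.88 kPa.
Pore pressure: u = 9.81×(5.4 − 0) = 52.974 kPa.
Initial effective stress: σ'_0 = σ_v − u = 99.88 − 52.974 = 46.906 kPa.
Stress increase at mid-clay by the 2:1 spreading method:
Δσ = qBL/((B+z)(L+z)) = 233×3.7×3.7/((3.7+5.4)(3.7+5.4)) = 38.519 kPa
Final effective stress: σ'_f = σ'_0 + Δσ = 46.906 + 38.519 = 85.425 kPa.
Normally consolidated clay, so the full stress increment lies on the virgin compression line:
S_c = C_c·H/(1+e₀)·log₁₀(σ'_f/σ'_0) = 0.33×5/(1+1.25)×log₁₀(85.425/46.906)
    = 0.73333 × 0.26036 = 0.1909 m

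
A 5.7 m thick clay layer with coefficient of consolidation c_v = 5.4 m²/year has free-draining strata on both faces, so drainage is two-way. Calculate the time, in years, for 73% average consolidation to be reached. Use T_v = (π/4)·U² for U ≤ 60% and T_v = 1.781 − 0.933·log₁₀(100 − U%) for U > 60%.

t ≈ 0.67 years

Drainage path length: H_d = H/2 = 2.85 m (double drainage).
U > 60%: T_v = 1.781 − 0.933·log₁₀(100 − 73) = 0.44554.
t = T_v·H_d²/c_v = 0.44554×2.85²/5.4 = 0.6702 years.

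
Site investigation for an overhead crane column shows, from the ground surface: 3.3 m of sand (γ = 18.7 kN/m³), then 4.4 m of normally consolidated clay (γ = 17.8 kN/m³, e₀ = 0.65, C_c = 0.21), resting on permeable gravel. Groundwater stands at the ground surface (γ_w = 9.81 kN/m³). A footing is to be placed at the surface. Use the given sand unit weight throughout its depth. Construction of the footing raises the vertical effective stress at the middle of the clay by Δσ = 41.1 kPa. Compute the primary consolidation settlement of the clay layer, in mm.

S_c ≈ 153 mm

Mid-depth of clay below the ground surface: z = 3.3 + 4.4/2 = 5.5 m.
Total vertical stress at mid-clay: σ_v = 18.7×3.3 + 17.8×2.2 = 100.87 kPa.
Pore pressure: u = 9.81×(5.5 − 0) = 53.955 kPa.
Initial effective stress: σ'_0 = σ_v − u = 100.87 − 53.955 = 46.915 kPa.
Final effective stress: σ'_f = σ'_0 + Δσ = 46.915 + 41.1 = 88.015 kPa.
Normally consolidated clay, so the full stress increment lies on the virgin compression line:
S_c = C_c·H/(1+e₀)·log₁₀(σ'_f/σ'_0) = 0.21×4.4/(1+0.65)×log₁₀(88.015/46.915)
    = 0.56 × 0.27324 = 0.153 m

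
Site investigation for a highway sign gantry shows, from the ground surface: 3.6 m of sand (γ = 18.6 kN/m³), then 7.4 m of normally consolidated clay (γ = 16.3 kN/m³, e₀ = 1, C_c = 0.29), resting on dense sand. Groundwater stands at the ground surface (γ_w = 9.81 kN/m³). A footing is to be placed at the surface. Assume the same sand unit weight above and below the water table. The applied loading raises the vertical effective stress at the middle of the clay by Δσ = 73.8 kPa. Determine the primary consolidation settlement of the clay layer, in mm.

Mid-depth of clay below the ground surface: z = 3.6 + 7.4/2 = 7.3 m.
Total vertical stress at mid-clay: σ_v = 18.6×3.6 + 16.3×3.7 = 127.27 kPa.
Pore pressure: u = 9.81×(7.3 − 0) = 71.613 kPa.
Initial effective stress: σ'_0 = σ_v − u = 127.27 − 71.613 = 55.657 kPa.
Final effective stress: σ'_f = σ'_0 + Δσ = 55.657 + 73.8 = 129.46 kPa.
Normally consolidated clay, so the full stress increment lies on the virgin compression line:
S_c = C_c·H/(1+e₀)·log₁₀(σ'_f/σ'_0) = 0.29×7.4/(1+1)×log₁₀(129.46/55.657)
    = 1.073 × 0.36662 = 0.3934 m

S_c ≈ 393 mm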